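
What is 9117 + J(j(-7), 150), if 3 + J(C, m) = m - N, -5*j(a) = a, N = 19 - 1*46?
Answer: 9291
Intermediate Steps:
N = -27 (N = 19 - 46 = -27)
j(a) = -a/5
J(C, m) = 24 + m (J(C, m) = -3 + (m - 1*(-27)) = -3 + (m + 27) = -3 + (27 + m) = 24 + m)
9117 + J(j(-7), 150) = 9117 + (24 + 150) = 9117 + 174 = 9291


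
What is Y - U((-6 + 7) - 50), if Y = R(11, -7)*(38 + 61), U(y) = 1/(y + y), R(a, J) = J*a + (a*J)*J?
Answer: 4482325/98 ≈ 45738.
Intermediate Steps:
R(a, J) = J*a + a*J² (R(a, J) = J*a + (J*a)*J = J*a + a*J²)
U(y) = 1/(2*y)
Y = 45738 (Y = (-7*11*(1 - 7))*(38 + 61) = -7*11*(-6)*99 = 462*99 = 45738)
Y - U((-6 + 7) - 50) = 45738 - 1/(2*((-6 + 7) - 50)) = 45738 - 1/(2*(1 - 50)) = 45738 - 1/(2*(-49)) = 45738 - (-1)/(2*49) = 45738 - 1*(-1/98) = 45738 + 1/98 = 4482325/98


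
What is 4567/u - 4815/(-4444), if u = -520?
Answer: -4447987/577720 ≈ -7.6992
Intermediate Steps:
4567/u - 4815/(-4444) = 4567/(-520) - 4815/(-4444) = 4567*(-1/520) - 4815*(-1/4444) = -4567/520 + 4815/4444 = -4447987/577720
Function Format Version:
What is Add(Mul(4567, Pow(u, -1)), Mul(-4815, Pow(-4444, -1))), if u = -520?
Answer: Rational(-4447987, 577720) ≈ -7.6992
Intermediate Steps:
Add(Mul(4567, Pow(u, -1)), Mul(-4815, Pow(-4444, -1))) = Add(Mul(4567, Pow(-520, -1)), Mul(-4815, Pow(-4444, -1))) = Add(Mul(4567, Rational(-1, 520)), Mul(-4815, Rational(-1, 4444))) = Add(Rational(-4567, 520), Rational(4815, 4444)) = Rational(-4447987, 577720)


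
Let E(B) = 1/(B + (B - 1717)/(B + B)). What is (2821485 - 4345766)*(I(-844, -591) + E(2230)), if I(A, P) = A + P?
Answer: 21755993655449295/9946313 ≈ 2.1873e+9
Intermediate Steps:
E(B) = 1/(B + (-1717 + B)/(2*B)) (E(B) = 1/(B + (-1717 + B)/((2*B))) = 1/(B + (-1717 + B)*(1/(2*B))) = 1/(B + (-1717 + B)/(2*B)))
(2821485 - 4345766)*(I(-844, -591) + E(2230)) = (2821485 - 4345766)*((-844 - 591) + 2*2230/(-1717 + 2230 + 2*2230²)) = -1524281*(-1435 + 2*2230/(-1717 + 2230 + 2*4972900)) = -1524281*(-1435 + 2*2230/(-1717 + 2230 + 9945800)) = -1524281*(-1435 + 2*2230/9946313) = -1524281*(-1435 + 2*2230*(1/9946313)) = -1524281*(-1435 + 4460/9946313) = -1524281*(-14272954695/9946313) = 21755993655449295/9946313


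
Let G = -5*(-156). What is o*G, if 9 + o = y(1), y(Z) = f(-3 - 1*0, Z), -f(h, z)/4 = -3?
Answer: 2340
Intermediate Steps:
f(h, z) = 12 (f(h, z) = -4*(-3) = 12)
y(Z) = 12
o = 3 (o = -9 + 12 = 3)
G = 780
o*G = 3*780 = 2340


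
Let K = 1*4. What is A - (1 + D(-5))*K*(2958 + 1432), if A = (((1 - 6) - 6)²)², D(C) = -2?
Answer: 32201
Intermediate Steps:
K = 4
A = 14641 (A = ((-5 - 6)²)² = ((-11)²)² = 121² = 14641)
A - (1 + D(-5))*K*(2958 + 1432) = 14641 - (1 - 2)*4*(2958 + 1432) = 14641 - (-1*4)*4390 = 14641 - (-4)*4390 = 14641 - 1*(-17560) = 14641 + 17560 = 32201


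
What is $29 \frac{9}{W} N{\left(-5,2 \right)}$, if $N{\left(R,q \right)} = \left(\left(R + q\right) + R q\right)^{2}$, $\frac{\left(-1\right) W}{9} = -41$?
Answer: $\frac{4901}{41} \approx 119.54$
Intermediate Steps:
$W = 369$ ($W = \left(-9\right) \left(-41\right) = 369$)
$N{\left(R,q \right)} = \left(R + q + R q\right)^{2}$
$29 \frac{9}{W} N{\left(-5,2 \right)} = 29 \cdot \frac{9}{369} \left(-5 + 2 - 10\right)^{2} = 29 \cdot 9 \cdot \frac{1}{369} \left(-5 + 2 - 10\right)^{2} = 29 \cdot \frac{1}{41} \left(-13\right)^{2} = \frac{29}{41} \cdot 169 = \frac{4901}{41}$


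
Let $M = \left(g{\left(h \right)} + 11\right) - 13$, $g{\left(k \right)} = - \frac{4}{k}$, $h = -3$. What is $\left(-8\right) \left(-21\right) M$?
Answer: $-112$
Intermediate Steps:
$M = - \frac{2}{3}$ ($M = \left(- \frac{4}{-3} + 11\right) - 13 = \left(\left(-4\right) \left(- \frac{1}{3}\right) + 11\right) - 13 = \left(\frac{4}{3} + 11\right) - 13 = \frac{37}{3} - 13 = - \frac{2}{3} \approx -0.66667$)
$\left(-8\right) \left(-21\right) M = \left(-8\right) \left(-21\right) \left(- \frac{2}{3}\right) = 168 \left(- \frac{2}{3}\right) = -112$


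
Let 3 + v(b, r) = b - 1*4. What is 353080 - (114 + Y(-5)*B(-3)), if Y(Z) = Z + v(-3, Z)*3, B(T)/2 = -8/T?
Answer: 1059458/3 ≈ 3.5315e+5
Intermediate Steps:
B(T) = -16/T (B(T) = 2*(-8/T) = -16/T)
v(b, r) = -7 + b (v(b, r) = -3 + (b - 1*4) = -3 + (b - 4) = -3 + (-4 + b) = -7 + b)
Y(Z) = -30 + Z (Y(Z) = Z + (-7 - 3)*3 = Z - 10*3 = Z - 30 = -30 + Z)
353080 - (114 + Y(-5)*B(-3)) = 353080 - (114 + (-30 - 5)*(-16/(-3))) = 353080 - (114 - (-560)*(-1)/3) = 353080 - (114 - 35*16/3) = 353080 - (114 - 560/3) = 353080 - 1*(-218/3) = 353080 + 218/3 = 1059458/3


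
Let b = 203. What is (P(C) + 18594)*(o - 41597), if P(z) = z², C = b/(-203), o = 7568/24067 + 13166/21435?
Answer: -79803867391672997/103175229 ≈ -7.7348e+8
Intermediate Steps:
o = 479086202/515876145 (o = 7568*(1/24067) + 13166*(1/21435) = 7568/24067 + 13166/21435 = 479086202/515876145 ≈ 0.92868)
C = -1 (C = 203/(-203) = 203*(-1/203) = -1)
(P(C) + 18594)*(o - 41597) = ((-1)² + 18594)*(479086202/515876145 - 41597) = (1 + 18594)*(-21458420917363/515876145) = 18595*(-21458420917363/515876145) = -79803867391672997/103175229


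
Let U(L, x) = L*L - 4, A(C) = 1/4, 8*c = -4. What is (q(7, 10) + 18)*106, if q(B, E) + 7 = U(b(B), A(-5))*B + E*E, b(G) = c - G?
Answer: 101071/2 ≈ 50536.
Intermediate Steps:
c = -1/2 (c = (1/8)*(-4) = -1/2 ≈ -0.50000)
b(G) = -1/2 - G
A(C) = 1/4
U(L, x) = -4 + L**2 (U(L, x) = L**2 - 4 = -4 + L**2)
q(B, E) = -7 + E**2 + B*(-4 + (-1/2 - B)**2) (q(B, E) = -7 + ((-4 + (-1/2 - B)**2)*B + E*E) = -7 + (B*(-4 + (-1/2 - B)**2) + E**2) = -7 + (E**2 + B*(-4 + (-1/2 - B)**2)) = -7 + E**2 + B*(-4 + (-1/2 - B)**2))
(q(7, 10) + 18)*106 = ((-7 + 7**2 + 7**3 + 10**2 - 15/4*7) + 18)*106 = ((-7 + 49 + 343 + 100 - 105/4) + 18)*106 = (1835/4 + 18)*106 = (1907/4)*106 = 101071/2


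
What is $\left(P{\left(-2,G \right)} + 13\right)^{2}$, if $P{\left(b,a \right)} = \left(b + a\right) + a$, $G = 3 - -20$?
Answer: $3249$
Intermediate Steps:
$G = 23$ ($G = 3 + 20 = 23$)
$P{\left(b,a \right)} = b + 2 a$ ($P{\left(b,a \right)} = \left(a + b\right) + a = b + 2 a$)
$\left(P{\left(-2,G \right)} + 13\right)^{2} = \left(\left(-2 + 2 \cdot 23\right) + 13\right)^{2} = \left(\left(-2 + 46\right) + 13\right)^{2} = \left(44 + 13\right)^{2} = 57^{2} = 3249$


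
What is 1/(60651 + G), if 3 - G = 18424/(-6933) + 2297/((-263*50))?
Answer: 91168950/5530019694001 ≈ 1.6486e-5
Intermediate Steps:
G = 531707551/91168950 (G = 3 - (18424/(-6933) + 2297/((-263*50))) = 3 - (18424*(-1/6933) + 2297/(-13150)) = 3 - (-18424/6933 + 2297*(-1/13150)) = 3 - (-18424/6933 - 2297/13150) = 3 - 1*(-258200701/91168950) = 3 + 258200701/91168950 = 531707551/91168950 ≈ 5.8321)
1/(60651 + G) = 1/(60651 + 531707551/91168950) = 1/(5530019694001/91168950) = 91168950/5530019694001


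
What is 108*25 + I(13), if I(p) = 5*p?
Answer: 2765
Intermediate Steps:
108*25 + I(13) = 108*25 + 5*13 = 2700 + 65 = 2765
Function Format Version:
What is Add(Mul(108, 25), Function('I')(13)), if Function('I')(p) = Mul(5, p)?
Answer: 2765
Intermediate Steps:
Add(Mul(108, 25), Function('I')(13)) = Add(Mul(108, 25), Mul(5, 13)) = Add(2700, 65) = 2765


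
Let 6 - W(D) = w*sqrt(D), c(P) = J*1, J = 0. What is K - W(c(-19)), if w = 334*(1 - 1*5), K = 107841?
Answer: 107835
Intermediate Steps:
w = -1336 (w = 334*(1 - 5) = 334*(-4) = -1336)
c(P) = 0 (c(P) = 0*1 = 0)
W(D) = 6 + 1336*sqrt(D) (W(D) = 6 - (-1336)*sqrt(D) = 6 + 1336*sqrt(D))
K - W(c(-19)) = 107841 - (6 + 1336*sqrt(0)) = 107841 - (6 + 1336*0) = 107841 - (6 + 0) = 107841 - 1*6 = 107841 - 6 = 107835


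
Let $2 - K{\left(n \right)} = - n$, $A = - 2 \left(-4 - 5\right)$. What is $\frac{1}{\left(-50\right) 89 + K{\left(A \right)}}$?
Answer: $- \frac{1}{4430} \approx -0.00022573$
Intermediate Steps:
$A = 18$ ($A = \left(-2\right) \left(-9\right) = 18$)
$K{\left(n \right)} = 2 + n$ ($K{\left(n \right)} = 2 - - n = 2 + n$)
$\frac{1}{\left(-50\right) 89 + K{\left(A \right)}} = \frac{1}{\left(-50\right) 89 + \left(2 + 18\right)} = \frac{1}{-4450 + 20} = \frac{1}{-4430} = - \frac{1}{4430}$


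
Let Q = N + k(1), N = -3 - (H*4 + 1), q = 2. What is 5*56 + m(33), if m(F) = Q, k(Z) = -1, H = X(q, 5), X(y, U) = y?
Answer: 267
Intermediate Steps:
H = 2
N = -12 (N = -3 - (2*4 + 1) = -3 - (8 + 1) = -3 - 1*9 = -3 - 9 = -12)
Q = -13 (Q = -12 - 1 = -13)
m(F) = -13
5*56 + m(33) = 5*56 - 13 = 280 - 13 = 267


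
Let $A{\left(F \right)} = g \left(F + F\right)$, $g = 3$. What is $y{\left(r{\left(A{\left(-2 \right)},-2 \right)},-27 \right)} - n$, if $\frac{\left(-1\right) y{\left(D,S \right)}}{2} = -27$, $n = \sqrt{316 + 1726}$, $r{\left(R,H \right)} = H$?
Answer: $54 - \sqrt{2042} \approx 8.8115$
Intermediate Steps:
$A{\left(F \right)} = 6 F$ ($A{\left(F \right)} = 3 \left(F + F\right) = 3 \cdot 2 F = 6 F$)
$n = \sqrt{2042} \approx 45.188$
$y{\left(D,S \right)} = 54$ ($y{\left(D,S \right)} = \left(-2\right) \left(-27\right) = 54$)
$y{\left(r{\left(A{\left(-2 \right)},-2 \right)},-27 \right)} - n = 54 - \sqrt{2042}$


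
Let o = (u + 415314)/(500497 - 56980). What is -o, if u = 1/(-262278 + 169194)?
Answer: -38659088375/41284336428 ≈ -0.93641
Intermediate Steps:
u = -1/93084 (u = 1/(-93084) = -1/93084 ≈ -1.0743e-5)
o = 38659088375/41284336428 (o = (-1/93084 + 415314)/(500497 - 56980) = (38659088375/93084)/443517 = (38659088375/93084)*(1/443517) = 38659088375/41284336428 ≈ 0.93641)
-o = -1*38659088375/41284336428 = -38659088375/41284336428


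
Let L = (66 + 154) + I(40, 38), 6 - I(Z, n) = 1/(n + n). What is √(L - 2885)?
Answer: I*√3839615/38 ≈ 51.566*I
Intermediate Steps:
I(Z, n) = 6 - 1/(2*n) (I(Z, n) = 6 - 1/(n + n) = 6 - 1/(2*n))
L = 17175/76 (L = (66 + 154) + (6 - ½/38) = 220 + (6 - ½*1/38) = 220 + (6 - 1/76) = 220 + 455/76 = 17175/76 ≈ 225.99)
√(L - 2885) = √(17175/76 - 2885) = √(-202085/76) = I*√3839615/38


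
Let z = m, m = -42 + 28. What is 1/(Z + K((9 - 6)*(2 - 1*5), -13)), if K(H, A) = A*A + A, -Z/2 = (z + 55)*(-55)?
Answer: 1/4666 ≈ 0.00021432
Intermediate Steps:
m = -14
z = -14
Z = 4510 (Z = -2*(-14 + 55)*(-55) = -82*(-55) = -2*(-2255) = 4510)
K(H, A) = A + A² (K(H, A) = A² + A = A + A²)
1/(Z + K((9 - 6)*(2 - 1*5), -13)) = 1/(4510 - 13*(1 - 13)) = 1/(4510 - 13*(-12)) = 1/(4510 + 156) = 1/4666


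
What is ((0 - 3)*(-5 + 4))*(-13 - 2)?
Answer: -45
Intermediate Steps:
((0 - 3)*(-5 + 4))*(-13 - 2) = -3*(-1)*(-15) = 3*(-15) = -45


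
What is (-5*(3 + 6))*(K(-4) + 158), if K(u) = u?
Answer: -6930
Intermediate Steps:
(-5*(3 + 6))*(K(-4) + 158) = (-5*(3 + 6))*(-4 + 158) = -5*9*154 = -45*154 = -6930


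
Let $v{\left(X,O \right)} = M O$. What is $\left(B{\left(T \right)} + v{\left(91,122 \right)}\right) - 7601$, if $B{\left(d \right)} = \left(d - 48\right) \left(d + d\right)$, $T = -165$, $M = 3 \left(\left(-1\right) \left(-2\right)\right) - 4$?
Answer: $62933$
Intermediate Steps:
$M = 2$ ($M = 3 \cdot 2 - 4 = 6 - 4 = 2$)
$v{\left(X,O \right)} = 2 O$
$B{\left(d \right)} = 2 d \left(-48 + d\right)$ ($B{\left(d \right)} = \left(-48 + d\right) 2 d = 2 d \left(-48 + d\right)$)
$\left(B{\left(T \right)} + v{\left(91,122 \right)}\right) - 7601 = \left(2 \left(-165\right) \left(-48 - 165\right) + 2 \cdot 122\right) - 7601 = \left(2 \left(-165\right) \left(-213\right) + 244\right) - 7601 = \left(70290 + 244\right) - 7601 = 70534 - 7601 = 62933$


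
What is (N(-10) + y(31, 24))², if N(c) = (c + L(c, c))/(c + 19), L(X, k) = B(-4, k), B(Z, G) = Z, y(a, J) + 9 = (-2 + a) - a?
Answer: 12769/81 ≈ 157.64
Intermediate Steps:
y(a, J) = -11 (y(a, J) = -9 + ((-2 + a) - a) = -9 - 2 = -11)
L(X, k) = -4
N(c) = (-4 + c)/(19 + c) (N(c) = (c - 4)/(c + 19) = (-4 + c)/(19 + c))
(N(-10) + y(31, 24))² = ((-4 - 10)/(19 - 10) - 11)² = (-14/9 - 11)² = (-113/9)² = 12769/81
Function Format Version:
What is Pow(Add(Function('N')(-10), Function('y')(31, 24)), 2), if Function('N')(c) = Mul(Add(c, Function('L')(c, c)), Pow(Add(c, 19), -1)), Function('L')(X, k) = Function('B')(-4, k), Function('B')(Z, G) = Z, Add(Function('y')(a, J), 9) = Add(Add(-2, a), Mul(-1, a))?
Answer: Rational(12769, 81) ≈ 157.64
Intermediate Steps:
Function('y')(a, J) = -11 (Function('y')(a, J) = Add(-9, Add(Add(-2, a), Mul(-1, a))) = Add(-9, -2) = -11)
Function('L')(X, k) = -4
Function('N')(c) = Mul(Pow(Add(19, c), -1), Add(-4, c)) (Function('N')(c) = Mul(Add(c, -4), Pow(Add(c, 19), -1)) = Mul(Add(-4, c), Pow(Add(19, c), -1)) = Mul(Pow(Add(19, c), -1), Add(-4, c)))
Pow(Add(Function('N')(-10), Function('y')(31, 24)), 2) = Pow(Add(Mul(Pow(Add(19, -10), -1), Add(-4, -10)), -11), 2) = Pow(Add(Mul(Pow(9, -1), -14), -11), 2) = Pow(Add(Mul(Rational(1, 9), -14), -11), 2) = Pow(Add(Rational(-14, 9), -11), 2) = Pow(Rational(-113, 9), 2) = Rational(12769, 81)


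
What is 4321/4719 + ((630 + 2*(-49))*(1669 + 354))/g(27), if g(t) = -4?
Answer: -1269685100/4719 ≈ -2.6906e+5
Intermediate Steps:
4321/4719 + ((630 + 2*(-49))*(1669 + 354))/g(27) = 4321/4719 + ((630 + 2*(-49))*(1669 + 354))/(-4) = 4321*(1/4719) + ((630 - 98)*2023)*(-¼) = 4321/4719 + (532*2023)*(-¼) = 4321/4719 + 1076236*(-¼) = 4321/4719 - 269059 = -1269685100/4719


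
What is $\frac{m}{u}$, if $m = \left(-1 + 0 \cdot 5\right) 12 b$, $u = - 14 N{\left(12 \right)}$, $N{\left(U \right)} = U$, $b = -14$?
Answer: $-1$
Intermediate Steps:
$u = -168$ ($u = \left(-14\right) 12 = -168$)
$m = 168$ ($m = \left(-1 + 0 \cdot 5\right) 12 \left(-14\right) = \left(-1 + 0\right) 12 \left(-14\right) = \left(-1\right) 12 \left(-14\right) = \left(-12\right) \left(-14\right) = 168$)
$\frac{m}{u} = \frac{168}{-168} = 168 \left(- \frac{1}{168}\right) = -1$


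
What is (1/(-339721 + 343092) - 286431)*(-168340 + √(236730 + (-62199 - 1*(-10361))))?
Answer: 162542185226000/3371 - 1931117800*√46223/3371 ≈ 4.8095e+10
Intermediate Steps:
(1/(-339721 + 343092) - 286431)*(-168340 + √(236730 + (-62199 - 1*(-10361)))) = (1/3371 - 286431)*(-168340 + √(236730 + (-62199 + 10361))) = (1/3371 - 286431)*(-168340 + √(236730 - 51838)) = -965558900*(-168340 + √184892)/3371 = -965558900*(-168340 + 2*√46223)/3371 = 162542185226000/3371 - 1931117800*√46223/3371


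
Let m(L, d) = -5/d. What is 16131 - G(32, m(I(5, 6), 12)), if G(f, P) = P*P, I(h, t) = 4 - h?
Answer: 2322839/144 ≈ 16131.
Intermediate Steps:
G(f, P) = P²
16131 - G(32, m(I(5, 6), 12)) = 16131 - (-5/12)² = 16131 - 1*25/144 = 16131 - 25/144 = 2322839/144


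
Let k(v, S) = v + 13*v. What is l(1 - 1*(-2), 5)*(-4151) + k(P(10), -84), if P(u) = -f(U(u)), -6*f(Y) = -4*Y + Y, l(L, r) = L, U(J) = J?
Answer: -12523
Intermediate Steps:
f(Y) = Y/2 (f(Y) = -(-4*Y + Y)/6 = -(-1)*Y/2 = Y/2)
P(u) = -u/2
k(v, S) = 14*v
l(1 - 1*(-2), 5)*(-4151) + k(P(10), -84) = (1 - 1*(-2))*(-4151) + 14*(-½*10) = (1 + 2)*(-4151) + 14*(-5) = 3*(-4151) - 70 = -12453 - 70 = -12523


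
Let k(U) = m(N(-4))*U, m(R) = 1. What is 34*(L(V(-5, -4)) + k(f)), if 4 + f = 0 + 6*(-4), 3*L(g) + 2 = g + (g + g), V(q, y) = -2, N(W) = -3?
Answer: -3128/3 ≈ -1042.7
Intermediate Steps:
L(g) = -2/3 + g (L(g) = -2/3 + (g + (g + g))/3 = -2/3 + (g + 2*g)/3 = -2/3 + (3*g)/3 = -2/3 + g)
f = -28 (f = -4 + (0 + 6*(-4)) = -4 + (0 - 24) = -4 - 24 = -28)
k(U) = U (k(U) = 1*U = U)
34*(L(V(-5, -4)) + k(f)) = 34*((-2/3 - 2) - 28) = 34*(-8/3 - 28) = 34*(-92/3) = -3128/3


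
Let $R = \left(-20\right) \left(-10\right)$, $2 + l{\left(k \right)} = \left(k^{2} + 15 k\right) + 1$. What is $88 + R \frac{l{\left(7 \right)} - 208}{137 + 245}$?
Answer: $\frac{11308}{191} \approx 59.204$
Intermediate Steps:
$l{\left(k \right)} = -1 + k^{2} + 15 k$ ($l{\left(k \right)} = -2 + \left(\left(k^{2} + 15 k\right) + 1\right) = -2 + \left(1 + k^{2} + 15 k\right) = -1 + k^{2} + 15 k$)
$R = 200$
$88 + R \frac{l{\left(7 \right)} - 208}{137 + 245} = 88 + 200 \frac{\left(-1 + 7^{2} + 15 \cdot 7\right) - 208}{137 + 245} = 88 + 200 \frac{\left(-1 + 49 + 105\right) - 208}{382} = 88 + 200 \left(153 - 208\right) \frac{1}{382} = 88 + 200 \left(\left(-55\right) \frac{1}{382}\right) = 88 + 200 \left(- \frac{55}{382}\right) = 88 - \frac{5500}{191} = \frac{11308}{191}$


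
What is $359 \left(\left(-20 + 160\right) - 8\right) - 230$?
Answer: $47158$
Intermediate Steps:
$359 \left(\left(-20 + 160\right) - 8\right) - 230 = 359 \left(140 - 8\right) - 230 = 359 \cdot 132 - 230 = 47388 - 230 = 47158$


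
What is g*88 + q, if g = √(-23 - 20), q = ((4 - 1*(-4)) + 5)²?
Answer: 169 + 88*I*√43 ≈ 169.0 + 577.05*I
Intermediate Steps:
q = 169 (q = ((4 + 4) + 5)² = (8 + 5)² = 13² = 169)
g = I*√43 (g = √(-43) = I*√43 ≈ 6.5574*I)
g*88 + q = (I*√43)*88 + 169 = 88*I*√43 + 169 = 169 + 88*I*√43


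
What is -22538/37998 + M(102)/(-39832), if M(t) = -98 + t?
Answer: -112235701/189192042 ≈ -0.59324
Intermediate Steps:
-22538/37998 + M(102)/(-39832) = -22538/37998 + (-98 + 102)/(-39832) = -22538*1/37998 + 4*(-1/39832) = -11269/18999 - 1/9958 = -112235701/189192042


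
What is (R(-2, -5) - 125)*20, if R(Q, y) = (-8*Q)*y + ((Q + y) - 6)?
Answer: -4360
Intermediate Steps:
R(Q, y) = -6 + Q + y - 8*Q*y (R(Q, y) = -8*Q*y + (-6 + Q + y) = -6 + Q + y - 8*Q*y)
(R(-2, -5) - 125)*20 = ((-6 - 2 - 5 - 8*(-2)*(-5)) - 125)*20 = ((-6 - 2 - 5 - 80) - 125)*20 = (-93 - 125)*20 = -218*20 = -4360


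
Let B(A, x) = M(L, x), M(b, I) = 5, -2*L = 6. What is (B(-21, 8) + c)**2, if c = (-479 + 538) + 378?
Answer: 195364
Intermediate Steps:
L = -3 (L = -1/2*6 = -3)
B(A, x) = 5
c = 437 (c = 59 + 378 = 437)
(B(-21, 8) + c)**2 = (5 + 437)**2 = 442**2 = 195364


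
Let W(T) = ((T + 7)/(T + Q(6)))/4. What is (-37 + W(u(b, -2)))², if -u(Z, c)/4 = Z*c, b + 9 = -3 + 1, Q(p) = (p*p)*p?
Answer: 361950625/262144 ≈ 1380.7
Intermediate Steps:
Q(p) = p³ (Q(p) = p²*p = p³)
b = -11 (b = -9 + (-3 + 1) = -9 - 2 = -11)
u(Z, c) = -4*Z*c
W(T) = (7 + T)/(4*(216 + T)) (W(T) = ((T + 7)/(T + 6³))/4 = ((7 + T)/(T + 216))*(¼) = ((7 + T)/(216 + T))*(¼) = (7 + T)/(4*(216 + T)))
(-37 + W(u(b, -2)))² = (-37 + (7 - 4*(-11)*(-2))/(4*(216 - 4*(-11)*(-2))))² = (-37 + (7 - 88)/(4*(216 - 88)))² = (-37 + (¼)*(-81)/128)² = (-37 + (¼)*(1/128)*(-81))² = (-37 - 81/512)² = (-19025/512)² = 361950625/262144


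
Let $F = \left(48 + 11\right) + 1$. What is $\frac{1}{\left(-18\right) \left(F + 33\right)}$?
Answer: $- \frac{1}{1674} \approx -0.00059737$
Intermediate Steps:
$F = 60$ ($F = 59 + 1 = 60$)
$\frac{1}{\left(-18\right) \left(F + 33\right)} = \frac{1}{\left(-18\right) \left(60 + 33\right)} = \frac{1}{\left(-18\right) 93} = \frac{1}{-1674} = - \frac{1}{1674}$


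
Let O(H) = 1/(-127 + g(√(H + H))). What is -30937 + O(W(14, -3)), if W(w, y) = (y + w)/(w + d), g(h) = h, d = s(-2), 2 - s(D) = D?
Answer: -4490506693/145150 - 3*√11/145150 ≈ -30937.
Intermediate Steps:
s(D) = 2 - D
d = 4 (d = 2 - 1*(-2) = 2 + 2 = 4)
W(w, y) = (w + y)/(4 + w) (W(w, y) = (y + w)/(w + 4) = (w + y)/(4 + w))
O(H) = 1/(-127 + √2*√H) (O(H) = 1/(-127 + √(H + H)) = 1/(-127 + √(2*H)) = 1/(-127 + √2*√H))
-30937 + O(W(14, -3)) = -30937 + 1/(-127 + √2*√((14 - 3)/(4 + 14))) = -30937 + 1/(-127 + √2*√(11/18)) = -30937 + 1/(-127 + √2*(√22/6)) = -30937 + 1/(-127 + √11/3)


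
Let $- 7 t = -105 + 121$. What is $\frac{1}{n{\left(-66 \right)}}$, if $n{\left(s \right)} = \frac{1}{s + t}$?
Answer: $- \frac{478}{7} \approx -68.286$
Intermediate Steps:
$t = - \frac{16}{7}$ ($t = - \frac{-105 + 121}{7} = \left(- \frac{1}{7}\right) 16 = - \frac{16}{7} \approx -2.2857$)
$n{\left(s \right)} = \frac{1}{- \frac{16}{7} + s}$ ($n{\left(s \right)} = \frac{1}{s - \frac{16}{7}} = \frac{1}{- \frac{16}{7} + s}$)
$\frac{1}{n{\left(-66 \right)}} = \frac{1}{7 \frac{1}{-16 + 7 \left(-66\right)}} = \frac{1}{7 \frac{1}{-16 - 462}} = \frac{1}{7 \frac{1}{-478}} = \frac{1}{7 \left(- \frac{1}{478}\right)} = \frac{1}{- \frac{7}{478}} = - \frac{478}{7}$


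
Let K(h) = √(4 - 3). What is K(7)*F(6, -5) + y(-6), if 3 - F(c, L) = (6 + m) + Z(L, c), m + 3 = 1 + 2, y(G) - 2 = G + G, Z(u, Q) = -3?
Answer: -10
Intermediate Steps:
K(h) = 1 (K(h) = √1 = 1)
y(G) = 2 + 2*G (y(G) = 2 + (G + G) = 2 + 2*G)
m = 0 (m = -3 + (1 + 2) = -3 + 3 = 0)
F(c, L) = 0 (F(c, L) = 3 - ((6 + 0) - 3) = 3 - (6 - 3) = 3 - 1*3 = 3 - 3 = 0)
K(7)*F(6, -5) + y(-6) = 1*0 + (2 + 2*(-6)) = 0 + (2 - 12) = 0 - 10 = -10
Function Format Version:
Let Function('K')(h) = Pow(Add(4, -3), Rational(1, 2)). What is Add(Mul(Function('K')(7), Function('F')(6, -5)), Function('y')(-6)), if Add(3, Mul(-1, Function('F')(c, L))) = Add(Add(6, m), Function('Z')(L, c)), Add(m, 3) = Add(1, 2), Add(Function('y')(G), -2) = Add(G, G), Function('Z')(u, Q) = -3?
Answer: -10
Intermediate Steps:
Function('K')(h) = 1 (Function('K')(h) = Pow(1, Rational(1, 2)) = 1)
Function('y')(G) = Add(2, Mul(2, G)) (Function('y')(G) = Add(2, Add(G, G)) = Add(2, Mul(2, G)))
m = 0 (m = Add(-3, Add(1, 2)) = Add(-3, 3) = 0)
Function('F')(c, L) = 0 (Function('F')(c, L) = Add(3, Mul(-1, Add(Add(6, 0), -3))) = Add(3, Mul(-1, Add(6, -3))) = Add(3, Mul(-1, 3)) = Add(3, -3) = 0)
Add(Mul(Function('K')(7), Function('F')(6, -5)), Function('y')(-6)) = Add(Mul(1, 0), Add(2, Mul(2, -6))) = Add(0, Add(2, -12)) = Add(0, -10) = -10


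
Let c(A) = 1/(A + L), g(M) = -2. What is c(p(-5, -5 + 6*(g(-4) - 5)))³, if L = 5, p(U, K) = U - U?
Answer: 1/125 ≈ 0.0080000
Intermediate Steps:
p(U, K) = 0
c(A) = 1/(5 + A) (c(A) = 1/(A + 5) = 1/(5 + A))
c(p(-5, -5 + 6*(g(-4) - 5)))³ = (1/(5 + 0))³ = (1/5)³ = (⅕)³ = 1/125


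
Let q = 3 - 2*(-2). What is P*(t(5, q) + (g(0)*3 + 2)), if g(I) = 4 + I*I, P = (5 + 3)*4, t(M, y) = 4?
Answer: 576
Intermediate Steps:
q = 7 (q = 3 + 4 = 7)
P = 32 (P = 8*4 = 32)
g(I) = 4 + I²
P*(t(5, q) + (g(0)*3 + 2)) = 32*(4 + ((4 + 0²)*3 + 2)) = 32*(4 + ((4 + 0)*3 + 2)) = 32*(4 + (4*3 + 2)) = 32*(4 + (12 + 2)) = 32*(4 + 14) = 32*18 = 576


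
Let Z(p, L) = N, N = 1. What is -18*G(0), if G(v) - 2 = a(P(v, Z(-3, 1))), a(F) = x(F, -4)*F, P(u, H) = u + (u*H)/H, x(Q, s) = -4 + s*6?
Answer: -36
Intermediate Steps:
x(Q, s) = -4 + 6*s
Z(p, L) = 1
P(u, H) = 2*u (P(u, H) = u + (H*u)/H = u + u = 2*u)
a(F) = -28*F (a(F) = (-4 + 6*(-4))*F = (-4 - 24)*F = -28*F)
G(v) = 2 - 56*v
-18*G(0) = -18*(2 - 56*0) = -18*(2 + 0) = -18*2 = -36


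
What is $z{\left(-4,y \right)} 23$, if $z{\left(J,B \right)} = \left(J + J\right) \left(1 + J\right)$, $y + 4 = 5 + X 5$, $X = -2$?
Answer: $552$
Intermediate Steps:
$y = -9$ ($y = -4 + \left(5 - 10\right) = -4 - 5 = -9$)
$z{\left(J,B \right)} = 2 J \left(1 + J\right)$
$z{\left(-4,y \right)} 23 = 2 \left(-4\right) \left(1 - 4\right) 23 = 2 \left(-4\right) \left(-3\right) 23 = 24 \cdot 23 = 552$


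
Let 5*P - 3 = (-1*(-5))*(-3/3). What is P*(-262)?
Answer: 524/5 ≈ 104.80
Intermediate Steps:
P = -2/5 (P = 3/5 + ((-1*(-5))*(-3/3))/5 = 3/5 + (5*(-3*1/3))/5 = 3/5 + (5*(-1))/5 = 3/5 + (1/5)*(-5) = 3/5 - 1 = -2/5 ≈ -0.40000)
P*(-262) = -2/5*(-262) = 524/5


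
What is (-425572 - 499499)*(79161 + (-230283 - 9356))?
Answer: 148453543938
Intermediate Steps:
(-425572 - 499499)*(79161 + (-230283 - 9356)) = -925071*(79161 - 239639) = -925071*(-160478) = 148453543938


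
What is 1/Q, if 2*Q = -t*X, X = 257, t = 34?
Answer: -1/4369 ≈ -0.00022889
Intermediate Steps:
Q = -4369 (Q = (-34*257)/2 = (-1*8738)/2 = (1/2)*(-8738) = -4369)
1/Q = 1/(-4369) = -1/4369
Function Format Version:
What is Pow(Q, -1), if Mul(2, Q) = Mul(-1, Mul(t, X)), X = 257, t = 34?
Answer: Rational(-1, 4369) ≈ -0.00022889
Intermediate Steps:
Q = -4369 (Q = Mul(Rational(1, 2), Mul(-1, Mul(34, 257))) = Mul(Rational(1, 2), Mul(-1, 8738)) = Mul(Rational(1, 2), -8738) = -4369)
Pow(Q, -1) = Pow(-4369, -1) = Rational(-1, 4369)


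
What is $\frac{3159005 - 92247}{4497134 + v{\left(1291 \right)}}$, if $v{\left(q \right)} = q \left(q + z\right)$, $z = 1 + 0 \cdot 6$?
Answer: $\frac{1533379}{3082553} \approx 0.49744$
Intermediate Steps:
$z = 1$ ($z = 1 + 0 = 1$)
$v{\left(q \right)} = q \left(1 + q\right)$ ($v{\left(q \right)} = q \left(q + 1\right) = q \left(1 + q\right)$)
$\frac{3159005 - 92247}{4497134 + v{\left(1291 \right)}} = \frac{3159005 - 92247}{4497134 + 1291 \left(1 + 1291\right)} = \frac{3066758}{4497134 + 1291 \cdot 1292} = \frac{3066758}{4497134 + 1667972} = \frac{3066758}{6165106} = 3066758 \cdot \frac{1}{6165106} = \frac{1533379}{3082553}$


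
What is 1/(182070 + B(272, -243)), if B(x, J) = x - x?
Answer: 1/182070 ≈ 5.4924e-6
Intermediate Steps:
B(x, J) = 0
1/(182070 + B(272, -243)) = 1/(182070 + 0) = 1/182070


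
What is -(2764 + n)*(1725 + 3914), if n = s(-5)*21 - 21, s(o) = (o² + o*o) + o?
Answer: -20796632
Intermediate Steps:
s(o) = o + 2*o² (s(o) = (o² + o²) + o = 2*o² + o = o + 2*o²)
n = 924 (n = -5*(1 + 2*(-5))*21 - 21 = -5*(1 - 10)*21 - 21 = -5*(-9)*21 - 21 = 45*21 - 21 = 945 - 21 = 924)
-(2764 + n)*(1725 + 3914) = -(2764 + 924)*(1725 + 3914) = -3688*5639 = -1*20796632 = -20796632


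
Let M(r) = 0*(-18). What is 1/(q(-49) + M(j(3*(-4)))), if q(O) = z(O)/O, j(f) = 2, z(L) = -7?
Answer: 7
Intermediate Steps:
M(r) = 0
q(O) = -7/O
1/(q(-49) + M(j(3*(-4)))) = 1/(-7/(-49) + 0) = 1/(-7*(-1/49) + 0) = 1/(⅐ + 0) = 1/(⅐) = 7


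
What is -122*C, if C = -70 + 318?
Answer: -30256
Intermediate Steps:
C = 248
-122*C = -122*248 = -30256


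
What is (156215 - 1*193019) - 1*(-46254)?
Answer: 9450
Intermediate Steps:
(156215 - 1*193019) - 1*(-46254) = (156215 - 193019) + 46254 = -36804 + 46254 = 9450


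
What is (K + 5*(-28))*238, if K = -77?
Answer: -51646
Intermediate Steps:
(K + 5*(-28))*238 = (-77 + 5*(-28))*238 = (-77 - 140)*238 = -217*238 = -51646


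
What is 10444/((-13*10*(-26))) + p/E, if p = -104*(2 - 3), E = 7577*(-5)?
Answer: 19765971/6402565 ≈ 3.0872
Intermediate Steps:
E = -37885
p = 104 (p = -104*(-1) = 104)
10444/((-13*10*(-26))) + p/E = 10444/((-13*10*(-26))) + 104/(-37885) = 10444/((-130*(-26))) + 104*(-1/37885) = 10444/3380 - 104/37885 = 10444*(1/3380) - 104/37885 = 2611/845 - 104/37885 = 19765971/6402565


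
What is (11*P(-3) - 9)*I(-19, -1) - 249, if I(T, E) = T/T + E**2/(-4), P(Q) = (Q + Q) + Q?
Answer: -330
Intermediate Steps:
P(Q) = 3*Q (P(Q) = 2*Q + Q = 3*Q)
I(T, E) = 1 - E**2/4 (I(T, E) = 1 + E**2*(-1/4) = 1 - E**2/4)
(11*P(-3) - 9)*I(-19, -1) - 249 = (11*(3*(-3)) - 9)*(1 - 1/4*(-1)**2) - 249 = (11*(-9) - 9)*(1 - 1/4*1) - 249 = (-99 - 9)*(1 - 1/4) - 249 = -108*3/4 - 249 = -81 - 249 = -330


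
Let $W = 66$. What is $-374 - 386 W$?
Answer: $-25850$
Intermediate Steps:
$-374 - 386 W = -374 - 25476 = -25850$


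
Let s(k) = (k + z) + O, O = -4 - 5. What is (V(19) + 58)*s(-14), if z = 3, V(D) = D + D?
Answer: -1920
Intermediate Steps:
V(D) = 2*D
O = -9
s(k) = -6 + k (s(k) = (k + 3) - 9 = (3 + k) - 9 = -6 + k)
(V(19) + 58)*s(-14) = (2*19 + 58)*(-6 - 14) = (38 + 58)*(-20) = 96*(-20) = -1920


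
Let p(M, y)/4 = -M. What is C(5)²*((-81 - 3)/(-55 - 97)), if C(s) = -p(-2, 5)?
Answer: 672/19 ≈ 35.368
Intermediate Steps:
p(M, y) = -4*M (p(M, y) = 4*(-M) = -4*M)
C(s) = -8 (C(s) = -(-4)*(-2) = -1*8 = -8)
C(5)²*((-81 - 3)/(-55 - 97)) = (-8)²*((-81 - 3)/(-55 - 97)) = 64*(-84/(-152)) = 64*(-84*(-1/152)) = 64*(21/38) = 672/19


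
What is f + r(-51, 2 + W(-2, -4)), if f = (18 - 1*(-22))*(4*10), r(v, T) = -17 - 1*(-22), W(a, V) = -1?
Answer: 1605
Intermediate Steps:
r(v, T) = 5 (r(v, T) = -17 + 22 = 5)
f = 1600 (f = (18 + 22)*40 = 40*40 = 1600)
f + r(-51, 2 + W(-2, -4)) = 1600 + 5 = 1605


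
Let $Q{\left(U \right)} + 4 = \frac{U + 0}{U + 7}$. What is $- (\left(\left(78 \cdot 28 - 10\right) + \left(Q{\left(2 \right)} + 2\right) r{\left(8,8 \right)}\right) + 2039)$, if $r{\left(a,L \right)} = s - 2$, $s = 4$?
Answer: $- \frac{37885}{9} \approx -4209.4$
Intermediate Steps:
$r{\left(a,L \right)} = 2$ ($r{\left(a,L \right)} = 4 - 2 = 2$)
$Q{\left(U \right)} = -4 + \frac{U}{7 + U}$ ($Q{\left(U \right)} = -4 + \frac{U + 0}{U + 7} = -4 + \frac{U}{7 + U}$)
$- (\left(\left(78 \cdot 28 - 10\right) + \left(Q{\left(2 \right)} + 2\right) r{\left(8,8 \right)}\right) + 2039) = - (\left(\left(78 \cdot 28 - 10\right) + \left(\frac{-28 - 6}{7 + 2} + 2\right) 2\right) + 2039) = - (\left(\left(2184 - 10\right) + \left(\frac{-28 - 6}{9} + 2\right) 2\right) + 2039) = - (\left(2174 + \left(\frac{1}{9} \left(-34\right) + 2\right) 2\right) + 2039) = - (\left(2174 + \left(- \frac{34}{9} + 2\right) 2\right) + 2039) = - (\left(2174 - \frac{32}{9}\right) + 2039) = - (\frac{19534}{9} + 2039) = \left(-1\right) \frac{37885}{9} = - \frac{37885}{9}$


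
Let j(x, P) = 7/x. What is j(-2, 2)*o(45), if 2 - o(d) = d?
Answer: 301/2 ≈ 150.50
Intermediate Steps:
o(d) = 2 - d
j(-2, 2)*o(45) = (7/(-2))*(2 - 1*45) = (7*(-½))*(2 - 45) = -7/2*(-43) = 301/2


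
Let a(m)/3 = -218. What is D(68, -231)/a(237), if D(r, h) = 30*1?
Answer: -5/109 ≈ -0.045872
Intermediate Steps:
D(r, h) = 30
a(m) = -654 (a(m) = 3*(-218) = -654)
D(68, -231)/a(237) = 30/(-654) = 30*(-1/654) = -5/109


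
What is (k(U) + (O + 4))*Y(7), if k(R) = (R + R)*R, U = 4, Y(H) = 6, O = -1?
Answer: 210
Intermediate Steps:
k(R) = 2*R**2 (k(R) = (2*R)*R = 2*R**2)
(k(U) + (O + 4))*Y(7) = (2*4**2 + (-1 + 4))*6 = (2*16 + 3)*6 = (32 + 3)*6 = 35*6 = 210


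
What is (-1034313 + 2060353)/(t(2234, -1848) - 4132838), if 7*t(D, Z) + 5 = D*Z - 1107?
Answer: -718228/3305941 ≈ -0.21725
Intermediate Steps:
t(D, Z) = -1112/7 + D*Z/7 (t(D, Z) = -5/7 + (D*Z - 1107)/7 = -5/7 + (-1107 + D*Z)/7 = -5/7 + (-1107/7 + D*Z/7) = -1112/7 + D*Z/7)
(-1034313 + 2060353)/(t(2234, -1848) - 4132838) = (-1034313 + 2060353)/((-1112/7 + (⅐)*2234*(-1848)) - 4132838) = 1026040/((-1112/7 - 589776) - 4132838) = 1026040/(-4129544/7 - 4132838) = 1026040/(-33059410/7) = 1026040*(-7/33059410) = -718228/3305941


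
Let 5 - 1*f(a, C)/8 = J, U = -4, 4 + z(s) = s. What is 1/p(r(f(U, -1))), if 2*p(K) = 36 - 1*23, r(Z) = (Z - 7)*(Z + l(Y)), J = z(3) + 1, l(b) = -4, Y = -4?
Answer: 2/13 ≈ 0.15385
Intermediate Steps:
z(s) = -4 + s
J = 0 (J = (-4 + 3) + 1 = -1 + 1 = 0)
f(a, C) = 40 (f(a, C) = 40 - 8*0 = 40 + 0 = 40)
r(Z) = (-7 + Z)*(-4 + Z) (r(Z) = (Z - 7)*(Z - 4) = (-7 + Z)*(-4 + Z))
p(K) = 13/2 (p(K) = (36 - 1*23)/2 = (36 - 23)/2 = (½)*13 = 13/2)
1/p(r(f(U, -1))) = 1/(13/2) = 2/13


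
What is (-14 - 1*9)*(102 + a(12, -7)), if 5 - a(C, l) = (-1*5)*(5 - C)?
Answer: -1656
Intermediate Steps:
a(C, l) = 30 - 5*C (a(C, l) = 5 - (-1*5)*(5 - C) = 5 - (-5)*(5 - C) = 5 - (-25 + 5*C) = 5 + (25 - 5*C) = 30 - 5*C)
(-14 - 1*9)*(102 + a(12, -7)) = (-14 - 1*9)*(102 + (30 - 5*12)) = (-14 - 9)*(102 + (30 - 60)) = -23*(102 - 30) = -23*72 = -1656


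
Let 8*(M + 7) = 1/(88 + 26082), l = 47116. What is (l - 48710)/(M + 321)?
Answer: -333719840/65739041 ≈ -5.0764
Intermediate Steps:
M = -1465519/209360 (M = -7 + 1/(8*(88 + 26082)) = -7 + (1/8)/26170 = -7 + (1/8)*(1/26170) = -7 + 1/209360 = -1465519/209360 ≈ -7.0000)
(l - 48710)/(M + 321) = (47116 - 48710)/(-1465519/209360 + 321) = -1594/65739041/209360 = -1594*209360/65739041 = -333719840/65739041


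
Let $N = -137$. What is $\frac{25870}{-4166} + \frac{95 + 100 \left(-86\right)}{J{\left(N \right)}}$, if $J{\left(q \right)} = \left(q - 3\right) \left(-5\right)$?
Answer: $- \frac{764869}{41660} \approx -18.36$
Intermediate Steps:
$J{\left(q \right)} = 15 - 5 q$ ($J{\left(q \right)} = \left(-3 + q\right) \left(-5\right) = 15 - 5 q$)
$\frac{25870}{-4166} + \frac{95 + 100 \left(-86\right)}{J{\left(N \right)}} = \frac{25870}{-4166} + \frac{95 + 100 \left(-86\right)}{15 - -685} = 25870 \left(- \frac{1}{4166}\right) + \frac{95 - 8600}{15 + 685} = - \frac{12935}{2083} - \frac{8505}{700} = - \frac{12935}{2083} - \frac{243}{20} = - \frac{764869}{41660}$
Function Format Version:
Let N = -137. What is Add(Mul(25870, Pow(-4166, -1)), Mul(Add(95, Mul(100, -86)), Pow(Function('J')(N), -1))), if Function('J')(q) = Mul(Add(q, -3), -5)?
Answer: Rational(-764869, 41660) ≈ -18.360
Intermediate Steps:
Function('J')(q) = Add(15, Mul(-5, q)) (Function('J')(q) = Mul(Add(-3, q), -5) = Add(15, Mul(-5, q)))
Add(Mul(25870, Pow(-4166, -1)), Mul(Add(95, Mul(100, -86)), Pow(Function('J')(N), -1))) = Add(Mul(25870, Pow(-4166, -1)), Mul(Add(95, Mul(100, -86)), Pow(Add(15, Mul(-5, -137)), -1))) = Add(Mul(25870, Rational(-1, 4166)), Mul(Add(95, -8600), Pow(Add(15, 685), -1))) = Add(Rational(-12935, 2083), Mul(-8505, Pow(700, -1))) = Add(Rational(-12935, 2083), Mul(-8505, Rational(1, 700))) = Add(Rational(-12935, 2083), Rational(-243, 20)) = Rational(-764869, 41660)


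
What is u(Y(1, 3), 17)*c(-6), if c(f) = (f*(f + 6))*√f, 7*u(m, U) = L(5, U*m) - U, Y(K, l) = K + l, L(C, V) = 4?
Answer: 0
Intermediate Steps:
u(m, U) = 4/7 - U/7 (u(m, U) = (4 - U)/7 = 4/7 - U/7)
c(f) = f^(3/2)*(6 + f) (c(f) = (f*(6 + f))*√f = f^(3/2)*(6 + f))
u(Y(1, 3), 17)*c(-6) = (4/7 - ⅐*17)*((-6)^(3/2)*(6 - 6)) = (4/7 - 17/7)*(-6*I*√6*0) = -13/7*0 = 0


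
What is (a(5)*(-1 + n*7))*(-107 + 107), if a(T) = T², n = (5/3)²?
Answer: 0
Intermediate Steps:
n = 25/9 (n = (5*(⅓))² = (5/3)² = 25/9 ≈ 2.7778)
(a(5)*(-1 + n*7))*(-107 + 107) = (5²*(-1 + (25/9)*7))*(-107 + 107) = (25*(-1 + 175/9))*0 = (25*(166/9))*0 = (4150/9)*0 = 0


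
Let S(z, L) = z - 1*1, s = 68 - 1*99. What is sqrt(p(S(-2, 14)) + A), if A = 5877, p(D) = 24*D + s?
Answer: sqrt(5774) ≈ 75.987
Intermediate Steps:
s = -31 (s = 68 - 99 = -31)
S(z, L) = -1 + z (S(z, L) = z - 1 = -1 + z)
p(D) = -31 + 24*D (p(D) = 24*D - 31 = -31 + 24*D)
sqrt(p(S(-2, 14)) + A) = sqrt((-31 + 24*(-1 - 2)) + 5877) = sqrt((-31 + 24*(-3)) + 5877) = sqrt((-31 - 72) + 5877) = sqrt(-103 + 5877) = sqrt(5774)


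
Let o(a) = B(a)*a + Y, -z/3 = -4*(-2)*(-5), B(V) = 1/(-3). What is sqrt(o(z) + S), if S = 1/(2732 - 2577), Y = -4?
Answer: I*sqrt(1056945)/155 ≈ 6.6328*I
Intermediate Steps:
B(V) = -1/3
z = 120 (z = -3*(-4*(-2))*(-5) = -24*(-5) = -3*(-40) = 120)
o(a) = -4 - a/3 (o(a) = -a/3 - 4 = -4 - a/3)
S = 1/155 ≈ 0.0064516
sqrt(o(z) + S) = sqrt((-4 - 1/3*120) + 1/155) = sqrt((-4 - 40) + 1/155) = sqrt(-44 + 1/155) = sqrt(-6819/155) = I*sqrt(1056945)/155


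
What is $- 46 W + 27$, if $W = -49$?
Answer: $2281$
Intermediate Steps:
$- 46 W + 27 = \left(-46\right) \left(-49\right) + 27 = 2254 + 27 = 2281$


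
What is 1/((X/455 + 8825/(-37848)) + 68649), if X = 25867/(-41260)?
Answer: 177632964600/12194283723478721 ≈ 1.4567e-5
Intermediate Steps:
X = -25867/41260 (X = 25867*(-1/41260) = -25867/41260 ≈ -0.62693)
1/((X/455 + 8825/(-37848)) + 68649) = 1/((-25867/41260/455 + 8825/(-37848)) + 68649) = 1/((-25867/41260*1/455 + 8825*(-1/37848)) + 68649) = 1/((-25867/18773300 - 8825/37848) + 68649) = 1/(-41663346679/177632964600 + 68649) = 1/(12194283723478721/177632964600) = 177632964600/12194283723478721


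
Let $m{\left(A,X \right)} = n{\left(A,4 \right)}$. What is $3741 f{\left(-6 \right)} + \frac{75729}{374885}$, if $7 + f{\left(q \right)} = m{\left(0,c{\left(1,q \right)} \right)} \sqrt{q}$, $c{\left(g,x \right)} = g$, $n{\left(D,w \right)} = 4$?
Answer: $- \frac{9817037766}{374885} + 14964 i \sqrt{6} \approx -26187.0 + 36654.0 i$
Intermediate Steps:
$m{\left(A,X \right)} = 4$
$f{\left(q \right)} = -7 + 4 \sqrt{q}$
$3741 f{\left(-6 \right)} + \frac{75729}{374885} = 3741 \left(-7 + 4 \sqrt{-6}\right) + \frac{75729}{374885} = 3741 \left(-7 + 4 i \sqrt{6}\right) + 75729 \cdot \frac{1}{374885} = 3741 \left(-7 + 4 i \sqrt{6}\right) + \frac{75729}{374885} = \left(-26187 + 14964 i \sqrt{6}\right) + \frac{75729}{374885} = - \frac{9817037766}{374885} + 14964 i \sqrt{6}$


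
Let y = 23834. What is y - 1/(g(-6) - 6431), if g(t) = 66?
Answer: 151703411/6365 ≈ 23834.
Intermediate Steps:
y - 1/(g(-6) - 6431) = 23834 - 1/(66 - 6431) = 23834 - 1/(-6365) = 23834 - 1*(-1/6365) = 23834 + 1/6365 = 151703411/6365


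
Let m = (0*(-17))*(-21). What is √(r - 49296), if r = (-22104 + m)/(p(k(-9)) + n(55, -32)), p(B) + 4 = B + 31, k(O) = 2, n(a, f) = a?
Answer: 3*I*√269822/7 ≈ 222.62*I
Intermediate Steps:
m = 0 (m = 0*(-21) = 0)
p(B) = 27 + B (p(B) = -4 + (B + 31) = -4 + (31 + B) = 27 + B)
r = -1842/7 (r = (-22104 + 0)/((27 + 2) + 55) = -22104/(29 + 55) = -22104/84 = -22104*1/84 = -1842/7 ≈ -263.14)
√(r - 49296) = √(-1842/7 - 49296) = √(-346914/7) = 3*I*√269822/7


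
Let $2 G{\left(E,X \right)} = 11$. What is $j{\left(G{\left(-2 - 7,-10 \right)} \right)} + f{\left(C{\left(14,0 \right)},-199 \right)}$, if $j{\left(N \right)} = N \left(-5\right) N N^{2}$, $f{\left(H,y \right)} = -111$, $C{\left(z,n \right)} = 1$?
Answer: $- \frac{74981}{16} \approx -4686.3$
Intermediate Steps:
$G{\left(E,X \right)} = \frac{11}{2}$ ($G{\left(E,X \right)} = \frac{1}{2} \cdot 11 = \frac{11}{2}$)
$j{\left(N \right)} = - 5 N^{4}$ ($j{\left(N \right)} = - 5 N N N^{2} = - 5 N^{2} N^{2} = - 5 N^{4}$)
$j{\left(G{\left(-2 - 7,-10 \right)} \right)} + f{\left(C{\left(14,0 \right)},-199 \right)} = - 5 \left(\frac{11}{2}\right)^{4} - 111 = \left(-5\right) \frac{14641}{16} - 111 = - \frac{73205}{16} - 111 = - \frac{74981}{16}$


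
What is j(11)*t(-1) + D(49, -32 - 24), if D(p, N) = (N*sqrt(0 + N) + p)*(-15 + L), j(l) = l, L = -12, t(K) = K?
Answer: -1334 + 3024*I*sqrt(14) ≈ -1334.0 + 11315.0*I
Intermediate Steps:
D(p, N) = -27*p - 27*N**(3/2) (D(p, N) = (N*sqrt(0 + N) + p)*(-15 - 12) = (N*sqrt(N) + p)*(-27) = (N**(3/2) + p)*(-27) = (p + N**(3/2))*(-27) = -27*p - 27*N**(3/2))
j(11)*t(-1) + D(49, -32 - 24) = 11*(-1) + (-27*49 - 27*(-32 - 24)**(3/2)) = -11 + (-1323 - (-3024)*I*sqrt(14)) = -11 + (-1323 + 3024*I*sqrt(14)) = -1334 + 3024*I*sqrt(14)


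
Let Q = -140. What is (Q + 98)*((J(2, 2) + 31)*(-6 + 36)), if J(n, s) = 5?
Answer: -45360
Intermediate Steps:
(Q + 98)*((J(2, 2) + 31)*(-6 + 36)) = (-140 + 98)*((5 + 31)*(-6 + 36)) = -1512*30 = -42*1080 = -45360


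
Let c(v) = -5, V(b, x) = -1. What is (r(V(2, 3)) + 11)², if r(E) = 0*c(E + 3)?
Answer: 121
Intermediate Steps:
r(E) = 0 (r(E) = 0*(-5) = 0)
(r(V(2, 3)) + 11)² = (0 + 11)² = 11² = 121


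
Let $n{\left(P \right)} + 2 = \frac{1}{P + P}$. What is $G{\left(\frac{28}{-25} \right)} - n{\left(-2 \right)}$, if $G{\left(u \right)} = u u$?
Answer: $\frac{8761}{2500} \approx 3.5044$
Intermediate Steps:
$n{\left(P \right)} = -2 + \frac{1}{2 P}$ ($n{\left(P \right)} = -2 + \frac{1}{P + P} = -2 + \frac{1}{2 P}$)
$G{\left(u \right)} = u^{2}$
$G{\left(\frac{28}{-25} \right)} - n{\left(-2 \right)} = \left(\frac{28}{-25}\right)^{2} - \left(-2 + \frac{1}{2 \left(-2\right)}\right) = \left(28 \left(- \frac{1}{25}\right)\right)^{2} - \left(-2 + \frac{1}{2} \left(- \frac{1}{2}\right)\right) = \left(- \frac{28}{25}\right)^{2} - \left(-2 - \frac{1}{4}\right) = \frac{784}{625} - - \frac{9}{4} = \frac{784}{625} + \frac{9}{4} = \frac{8761}{2500}$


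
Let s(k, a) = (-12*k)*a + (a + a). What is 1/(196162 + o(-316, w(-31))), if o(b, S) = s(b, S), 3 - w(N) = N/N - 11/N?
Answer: 31/6274516 ≈ 4.9406e-6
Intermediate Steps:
w(N) = 2 + 11/N (w(N) = 3 - (N/N - 11/N) = 3 - (1 - 11/N) = 3 + (-1 + 11/N) = 2 + 11/N)
s(k, a) = 2*a - 12*a*k (s(k, a) = -12*a*k + 2*a = 2*a - 12*a*k)
o(b, S) = 2*S*(1 - 6*b)
1/(196162 + o(-316, w(-31))) = 1/(196162 + 2*(2 + 11/(-31))*(1 - 6*(-316))) = 1/(196162 + 2*(2 + 11*(-1/31))*(1 + 1896)) = 1/(196162 + 2*(2 - 11/31)*1897) = 1/(196162 + 2*(51/31)*1897) = 1/(196162 + 193494/31) = 1/(6274516/31) = 31/6274516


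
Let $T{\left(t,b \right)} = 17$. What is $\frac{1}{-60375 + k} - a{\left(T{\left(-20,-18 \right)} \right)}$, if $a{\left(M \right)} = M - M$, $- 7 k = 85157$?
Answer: $- \frac{7}{507782} \approx -1.3785 \cdot 10^{-5}$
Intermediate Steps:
$k = - \frac{85157}{7}$ ($k = \left(- \frac{1}{7}\right) 85157 = - \frac{85157}{7} \approx -12165.0$)
$a{\left(M \right)} = 0$
$\frac{1}{-60375 + k} - a{\left(T{\left(-20,-18 \right)} \right)} = \frac{1}{-60375 - \frac{85157}{7}} - 0 = \frac{1}{- \frac{507782}{7}} + 0 = - \frac{7}{507782} + 0 = - \frac{7}{507782}$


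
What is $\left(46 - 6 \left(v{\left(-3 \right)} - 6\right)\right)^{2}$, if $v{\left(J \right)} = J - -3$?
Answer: $6724$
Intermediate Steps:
$v{\left(J \right)} = 3 + J$ ($v{\left(J \right)} = J + 3 = 3 + J$)
$\left(46 - 6 \left(v{\left(-3 \right)} - 6\right)\right)^{2} = \left(46 - 6 \left(\left(3 - 3\right) - 6\right)\right)^{2} = \left(46 - 6 \left(0 - 6\right)\right)^{2} = \left(46 - -36\right)^{2} = \left(46 + 36\right)^{2} = 82^{2} = 6724$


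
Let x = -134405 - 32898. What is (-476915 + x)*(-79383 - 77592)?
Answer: 101126120550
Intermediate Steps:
x = -167303
(-476915 + x)*(-79383 - 77592) = (-476915 - 167303)*(-79383 - 77592) = -644218*(-156975) = 101126120550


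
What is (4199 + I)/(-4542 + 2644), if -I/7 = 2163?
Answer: 5471/949 ≈ 5.7650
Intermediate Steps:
I = -15141 (I = -7*2163 = -15141)
(4199 + I)/(-4542 + 2644) = (4199 - 15141)/(-4542 + 2644) = -10942/(-1898) = -10942*(-1/1898) = 5471/949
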